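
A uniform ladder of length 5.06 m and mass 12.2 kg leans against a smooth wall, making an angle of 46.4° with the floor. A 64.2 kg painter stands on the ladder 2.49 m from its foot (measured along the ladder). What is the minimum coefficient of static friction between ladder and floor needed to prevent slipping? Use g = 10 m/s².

μ_min ≈ 0.47

Choose the foot of the ladder as the axis so the floor normal and friction both act there and drop out.
Ladder weight 12.2×10 = 122 N acts at 2.53 m along the ladder; its horizontal arm is 2.53·cos46.4° = 1.745 m → τ = 212.9 N·m clockwise.
Painter: 64.2×10 = 642 N at 2.49 m → arm 1.717 m → τ = 1102 N·m clockwise.
Wall normal N acts horizontally at the top; its moment arm is the height L sinθ = 5.06·sin46.4° = 3.664 m, counterclockwise.
Setting net torque to zero: N × 3.664 = 1315 → N = 358.9 N.
ΣFx = 0 ⇒ f = N_wall = 358.9 N. ΣFy = 0 ⇒ N_floor = 764 N.
μ_min = f / N_floor = 358.9 / 764 = 0.47.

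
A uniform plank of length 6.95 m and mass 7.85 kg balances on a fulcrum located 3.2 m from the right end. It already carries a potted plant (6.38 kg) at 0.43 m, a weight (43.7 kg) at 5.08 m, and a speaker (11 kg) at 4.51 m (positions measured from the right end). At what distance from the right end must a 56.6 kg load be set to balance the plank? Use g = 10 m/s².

Sum moments about the fulcrum (at 3.2 m from the right end) (the support reaction has zero arm there).
Beam weight: 7.85 × 10 = 78.5 N down at 3.475 m → arm 0.275 m, τ = 78.5 × 0.275 = 21.59 N·m counterclockwise.
Potted plant: 6.38 × 10 = 63.8 N down at 0.43 m → arm 2.77 m, τ = 63.8 × 2.77 = 176.7 N·m clockwise.
Weight: 43.7 × 10 = 437 N down at 5.08 m → arm 1.88 m, τ = 437 × 1.88 = 821.6 N·m counterclockwise.
Speaker: 11 × 10 = 110 N down at 4.51 m → arm 1.31 m, τ = 110 × 1.31 = 144.1 N·m counterclockwise.
Net moment of existing loads = 810.6 N·m counterclockwise.
The load weighs 56.6 × 10 = 566 N and must supply an equal clockwise moment, so its lever arm about the fulcrum is 810.6 / 566 = 1.43 m.
That puts it at 3.2 − 1.43 = 1.77 m from the right end.

x ≈ 1.77 m from the right end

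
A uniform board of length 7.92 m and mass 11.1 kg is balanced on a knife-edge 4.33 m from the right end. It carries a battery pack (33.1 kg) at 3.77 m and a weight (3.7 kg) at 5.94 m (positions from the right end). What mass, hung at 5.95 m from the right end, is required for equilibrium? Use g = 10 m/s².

m ≈ 10.3 kg

About the knife-edge (at 4.33 m from the right end):
Beam weight: 11.1 × 10 = 111 N down at 3.96 m → arm 0.37 m, τ = 111 × 0.37 = 41.07 N·m clockwise.
Battery pack: 33.1 × 10 = 331 N down at 3.77 m → arm 0.56 m, τ = 331 × 0.56 = 185.4 N·m clockwise.
Weight: 3.7 × 10 = 37 N down at 5.94 m → arm 1.61 m, τ = 37 × 1.61 = 59.57 N·m counterclockwise.
Net moment of known loads = 166.9 N·m clockwise.
An unknown mass m at 5.95 m has arm 1.62 m; its moment is m·g·1.62 counterclockwise.
Στ = 0 ⇒ m × 10 × 1.62 = 166.9 ⇒ m = 166.9 / (10 × 1.62) = 10.3 kg.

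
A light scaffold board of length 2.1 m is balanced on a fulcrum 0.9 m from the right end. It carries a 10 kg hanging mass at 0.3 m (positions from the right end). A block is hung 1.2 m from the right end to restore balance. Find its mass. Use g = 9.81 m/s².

Take moments about the fulcrum (at 0.9 m from the right end).
Hanging mass: 10 × 9.81 = 98.1 N down at 0.3 m → arm 0.6 m, τ = 98.1 × 0.6 = 58.86 N·m clockwise.
Net moment of known loads = 58.86 N·m clockwise.
An unknown mass m at 1.2 m has arm 0.3 m; its moment is m·g·0.3 counterclockwise.
Balancing moments: m × 9.81 × 0.3 = 58.86, giving m = 58.86 / (9.81 × 0.3) = 20 kg.

m ≈ 20 kg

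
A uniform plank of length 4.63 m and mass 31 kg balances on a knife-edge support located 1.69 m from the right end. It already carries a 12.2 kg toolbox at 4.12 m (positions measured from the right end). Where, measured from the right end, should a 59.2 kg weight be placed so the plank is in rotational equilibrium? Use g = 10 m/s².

Sum moments about the knife-edge support (at 1.69 m from the right end) (the support reaction has zero arm there).
Beam weight: 31 × 10 = 310 N down at 2.315 m → arm 0.625 m, τ = 310 × 0.625 = 193.8 N·m counterclockwise.
Toolbox: 12.2 × 10 = 122 N down at 4.12 m → arm 2.43 m, τ = 122 × 2.43 = 296.5 N·m counterclockwise.
Net moment of existing loads = 490.3 N·m counterclockwise.
The weight weighs 59.2 × 10 = 592 N and must supply an equal clockwise moment, so its lever arm about the knife-edge support is 490.3 / 592 = 0.828 m.
That puts it at 1.69 − 0.828 = 0.862 m from the right end.

x ≈ 0.862 m from the right end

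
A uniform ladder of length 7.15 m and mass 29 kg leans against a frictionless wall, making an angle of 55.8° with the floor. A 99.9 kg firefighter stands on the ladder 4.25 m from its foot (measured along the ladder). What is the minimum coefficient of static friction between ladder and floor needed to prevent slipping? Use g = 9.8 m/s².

μ_min ≈ 0.39

Choose the foot of the ladder as the axis so the floor normal and friction both act there and drop out.
Ladder weight 29×9.8 = 284.2 N acts at 3.575 m along the ladder; its horizontal arm is 3.575·cos55.8° = 2.009 m → τ = 571 N·m clockwise.
Firefighter: 99.9×9.8 = 979 N at 4.25 m → arm 2.389 m → τ = 2339 N·m clockwise.
Wall normal N acts horizontally at the top; its moment arm is the height L sinθ = 7.15·sin55.8° = 5.914 m, counterclockwise.
For rotational equilibrium, N × 5.914 = 2910, so N = 492.1 N.
ΣFx = 0 ⇒ f = N_wall = 492.1 N. ΣFy = 0 ⇒ N_floor = 1263 N.
μ_min = f / N_floor = 492.1 / 1263 = 0.39.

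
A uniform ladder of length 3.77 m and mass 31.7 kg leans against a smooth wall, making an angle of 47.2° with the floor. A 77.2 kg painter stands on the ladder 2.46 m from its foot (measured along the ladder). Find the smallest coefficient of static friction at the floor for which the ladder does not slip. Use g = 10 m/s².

μ_min ≈ 0.563

Choose the foot of the ladder as the axis so the floor normal and friction both act there and drop out.
Ladder weight 31.7×10 = 317 N acts at 1.885 m along the ladder; its horizontal arm is 1.885·cos47.2° = 1.281 m → τ = 406.1 N·m clockwise.
Painter: 77.2×10 = 772 N at 2.46 m → arm 1.671 m → τ = 1290 N·m clockwise.
Wall normal N acts horizontally at the top; its moment arm is the height L sinθ = 3.77·sin47.2° = 2.766 m, counterclockwise.
For rotational equilibrium, N × 2.766 = 1696, so N = 613.2 N.
ΣFx = 0 ⇒ f = N_wall = 613.2 N. ΣFy = 0 ⇒ N_floor = 1089 N.
μ_min = f / N_floor = 613.2 / 1089 = 0.563.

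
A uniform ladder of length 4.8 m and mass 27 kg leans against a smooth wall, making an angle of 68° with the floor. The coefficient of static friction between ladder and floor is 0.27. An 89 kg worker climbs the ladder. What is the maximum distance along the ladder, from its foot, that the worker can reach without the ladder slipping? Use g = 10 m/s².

d ≈ 3.45 m

Sum moments about the foot of the ladder (the floor normal and friction both act there and drop out).
Ladder weight 27×10 = 270 N acts at 2.4 m along the ladder; its horizontal arm is 2.4·cos68° = 0.8991 m → τ = 242.8 N·m clockwise.
Worker weight 89×10 = 890 N at distance d → arm d·cos68° → τ = 890·d·0.3746 clockwise.
Wall normal N at the top has arm L sinθ = 4.45 m counterclockwise, so Στ = 0 gives N·4.45 = 242.8 + 333.4·d.
ΣFy = 0 ⇒ N_floor = 1160 N, so the maximum friction is μ_s·N_floor = 0.27×1160 = 313.2 N. ΣFx = 0 ⇒ N_wall = f, so at the slipping point N = 313.2 N.
Substituting: 313.2×4.45 = 242.8 + 333.4·d ⇒ d = (1394 − 242.8) / 333.4 = 3.45 m.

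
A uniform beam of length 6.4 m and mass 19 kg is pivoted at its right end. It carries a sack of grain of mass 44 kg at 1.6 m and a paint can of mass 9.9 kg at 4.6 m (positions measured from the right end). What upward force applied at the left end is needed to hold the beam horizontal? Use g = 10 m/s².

F ≈ 276 N

Sum moments about the right end (the unknown pivot reaction has zero arm there).
Beam weight: 19 × 10 = 190 N down at 3.2 m → arm 3.2 m, τ = 190 × 3.2 = 608 N·m counterclockwise.
Sack of grain: 44 × 10 = 440 N down at 1.6 m → arm 1.6 m, τ = 440 × 1.6 = 704 N·m counterclockwise.
Paint can: 9.9 × 10 = 99 N down at 4.6 m → arm 4.6 m, τ = 99 × 4.6 = 455.4 N·m counterclockwise.
Net moment of the loads = 1767 N·m counterclockwise.
The upward force F acts at the left end, arm 6.4 m, giving F × 6.4 clockwise.
For rotational equilibrium, F × 6.4 = 1767, so F = 1767 / 6.4 = 276 N.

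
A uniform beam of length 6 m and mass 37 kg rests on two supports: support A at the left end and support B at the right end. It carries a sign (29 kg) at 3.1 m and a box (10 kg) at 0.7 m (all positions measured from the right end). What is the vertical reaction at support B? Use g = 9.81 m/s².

R_B ≈ 406 N

Taking torques about support A:
Beam weight: 37 × 9.81 = 363 N down at 3 m → arm 3 m, τ = 363 × 3 = 1089 N·m clockwise.
Sign: 29 × 9.81 = 284.5 N down at 3.1 m → arm 2.9 m, τ = 284.5 × 2.9 = 825 N·m clockwise.
Box: 10 × 9.81 = 98.1 N down at 0.7 m → arm 5.3 m, τ = 98.1 × 5.3 = 519.9 N·m clockwise.
Net load moment about support A = 2434 N·m clockwise.
Reaction R at support B is upward at 0 m, arm 6 m → moment R × 6 counterclockwise.
Στ = 0 ⇒ R × 6 = 2434 ⇒ R = 406 N.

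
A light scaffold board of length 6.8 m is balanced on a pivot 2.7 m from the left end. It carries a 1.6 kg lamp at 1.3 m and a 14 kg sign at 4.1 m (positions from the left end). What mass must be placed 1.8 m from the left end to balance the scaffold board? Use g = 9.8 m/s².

m ≈ 19.3 kg

About the pivot (at 2.7 m from the left end):
Lamp: 1.6 × 9.8 = 15.68 N down at 1.3 m → arm 1.4 m, τ = 15.68 × 1.4 = 21.95 N·m counterclockwise.
Sign: 14 × 9.8 = 137.2 N down at 4.1 m → arm 1.4 m, τ = 137.2 × 1.4 = 192.1 N·m clockwise.
Net moment of known loads = 170.2 N·m clockwise.
An unknown mass m at 1.8 m has arm 0.9 m; its moment is m·g·0.9 counterclockwise.
Setting net torque to zero: m × 9.8 × 0.9 = 170.2 → m = 170.2 / (9.8 × 0.9) = 19.3 kg.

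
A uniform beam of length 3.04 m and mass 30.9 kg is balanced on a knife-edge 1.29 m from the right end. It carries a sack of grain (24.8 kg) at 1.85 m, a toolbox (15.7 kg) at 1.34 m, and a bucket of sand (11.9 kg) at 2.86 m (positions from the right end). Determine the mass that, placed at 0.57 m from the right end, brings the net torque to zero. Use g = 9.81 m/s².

m ≈ 56.2 kg

Take moments about the knife-edge (at 1.29 m from the right end).
Beam weight: 30.9 × 9.81 = 303.1 N down at 1.52 m → arm 0.23 m, τ = 303.1 × 0.23 = 69.71 N·m counterclockwise.
Sack of grain: 24.8 × 9.81 = 243.3 N down at 1.85 m → arm 0.56 m, τ = 243.3 × 0.56 = 136.2 N·m counterclockwise.
Toolbox: 15.7 × 9.81 = 154 N down at 1.34 m → arm 0.05 m, τ = 154 × 0.05 = 7.7 N·m counterclockwise.
Bucket of sand: 11.9 × 9.81 = 116.7 N down at 2.86 m → arm 1.57 m, τ = 116.7 × 1.57 = 183.2 N·m counterclockwise.
Net moment of known loads = 396.8 N·m counterclockwise.
An unknown mass m at 0.57 m has arm 0.72 m; its moment is m·g·0.72 clockwise.
Balancing moments: m × 9.81 × 0.72 = 396.8, giving m = 396.8 / (9.81 × 0.72) = 56.2 kg.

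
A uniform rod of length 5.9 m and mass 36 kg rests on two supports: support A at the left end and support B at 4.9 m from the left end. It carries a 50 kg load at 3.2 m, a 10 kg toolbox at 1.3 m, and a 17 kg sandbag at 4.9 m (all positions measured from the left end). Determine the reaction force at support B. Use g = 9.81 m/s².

R_B ≈ 726 N

Choose support A as the axis so its reaction then has zero moment arm.
Beam weight: 36 × 9.81 = 353.2 N down at 2.95 m → arm 2.95 m, τ = 353.2 × 2.95 = 1042 N·m clockwise.
Load: 50 × 9.81 = 490.5 N down at 3.2 m → arm 3.2 m, τ = 490.5 × 3.2 = 1570 N·m clockwise.
Toolbox: 10 × 9.81 = 98.1 N down at 1.3 m → arm 1.3 m, τ = 98.1 × 1.3 = 127.5 N·m clockwise.
Sandbag: 17 × 9.81 = 166.8 N down at 4.9 m → arm 4.9 m, τ = 166.8 × 4.9 = 817.3 N·m clockwise.
Net load moment about support A = 3557 N·m clockwise.
Reaction R at support B is upward at 4.9 m, arm 4.9 m → moment R × 4.9 counterclockwise.
For rotational equilibrium, R × 4.9 = 3557, so R = 726 N.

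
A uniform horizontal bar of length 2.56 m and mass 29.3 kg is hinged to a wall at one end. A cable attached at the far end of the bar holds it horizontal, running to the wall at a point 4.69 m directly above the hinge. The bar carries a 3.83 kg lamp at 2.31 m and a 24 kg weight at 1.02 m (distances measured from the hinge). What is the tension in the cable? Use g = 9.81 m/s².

About the hinge:
Beam weight: 29.3 × 9.81 = 287.4 N down at 1.28 m → arm 1.28 m, τ = 287.4 × 1.28 = 367.9 N·m clockwise.
Lamp: 3.83 × 9.81 = 37.57 N down at 2.31 m → arm 2.31 m, τ = 37.57 × 2.31 = 86.79 N·m clockwise.
Weight: 24 × 9.81 = 235.4 N down at 1.02 m → arm 1.02 m, τ = 235.4 × 1.02 = 240.1 N·m clockwise.
Total clockwise load moment = 694.8 N·m.
The cable tension T acts at 2.56 m; only its component perpendicular to the bar, T sinθ, produces torque. sinθ = h/√(h²+d²) = 4.69/√(4.69²+2.56²) = 0.8778.
Setting net torque to zero: T × 2.56 × 0.8778 = 694.8 → T = 694.8 / 2.247 = 309 N.

T ≈ 309 N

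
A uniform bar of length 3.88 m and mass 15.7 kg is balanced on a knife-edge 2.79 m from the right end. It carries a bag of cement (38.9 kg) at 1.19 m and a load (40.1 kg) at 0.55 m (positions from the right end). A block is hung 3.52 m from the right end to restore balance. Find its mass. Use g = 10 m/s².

Sum moments about the knife-edge (at 2.79 m from the right end) (the support reaction has zero arm there).
Beam weight: 15.7 × 10 = 157 N down at 1.94 m → arm 0.85 m, τ = 157 × 0.85 = 133.4 N·m clockwise.
Bag of cement: 38.9 × 10 = 389 N down at 1.19 m → arm 1.6 m, τ = 389 × 1.6 = 622.4 N·m clockwise.
Load: 40.1 × 10 = 401 N down at 0.55 m → arm 2.24 m, τ = 401 × 2.24 = 898.2 N·m clockwise.
Net moment of known loads = 1654 N·m clockwise.
An unknown mass m at 3.52 m has arm 0.73 m; its moment is m·g·0.73 counterclockwise.
Balancing moments: m × 10 × 0.73 = 1654, giving m = 1654 / (10 × 0.73) = 227 kg.

m ≈ 227 kg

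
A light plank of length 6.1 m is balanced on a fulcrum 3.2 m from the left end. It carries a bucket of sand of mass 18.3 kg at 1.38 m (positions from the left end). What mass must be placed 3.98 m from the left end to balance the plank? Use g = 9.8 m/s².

Choose the fulcrum (at 3.2 m from the left end) as the axis so the support reaction has zero arm there.
Bucket of sand: 18.3 × 9.8 = 179.3 N down at 1.38 m → arm 1.82 m, τ = 179.3 × 1.82 = 326.3 N·m counterclockwise.
Net moment of known loads = 326.3 N·m counterclockwise.
An unknown mass m at 3.98 m has arm 0.78 m; its moment is m·g·0.78 clockwise.
Setting net torque to zero: m × 9.8 × 0.78 = 326.3 → m = 326.3 / (9.8 × 0.78) = 42.7 kg.

m ≈ 42.7 kg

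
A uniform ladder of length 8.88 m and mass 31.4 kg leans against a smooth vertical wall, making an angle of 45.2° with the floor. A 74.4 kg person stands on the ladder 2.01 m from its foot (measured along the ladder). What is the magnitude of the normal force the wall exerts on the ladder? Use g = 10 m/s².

N_wall ≈ 323 N

Take moments about the foot of the ladder.
Ladder weight 31.4×10 = 314 N acts at 4.44 m along the ladder; its horizontal arm is 4.44·cos45.2° = 3.129 m → τ = 982.5 N·m clockwise.
Person: 74.4×10 = 744 N at 2.01 m → arm 1.416 m → τ = 1054 N·m clockwise.
Wall normal N acts horizontally at the top; its moment arm is the height L sinθ = 8.88·sin45.2° = 6.301 m, counterclockwise.
Balancing moments: N × 6.301 = 2036, giving N = 323 N.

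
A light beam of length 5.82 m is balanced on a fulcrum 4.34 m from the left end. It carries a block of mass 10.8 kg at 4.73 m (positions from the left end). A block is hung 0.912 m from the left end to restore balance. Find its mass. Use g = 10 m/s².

Choose the fulcrum (at 4.34 m from the left end) as the axis so the support reaction has zero arm there.
Block: 10.8 × 10 = 108 N down at 4.73 m → arm 0.39 m, τ = 108 × 0.39 = 42.12 N·m clockwise.
Net moment of known loads = 42.12 N·m clockwise.
An unknown mass m at 0.912 m has arm 3.428 m; its moment is m·g·3.428 counterclockwise.
Στ = 0 ⇒ m × 10 × 3.428 = 42.12 ⇒ m = 42.12 / (10 × 3.428) = 1.23 kg.

m ≈ 1.23 kg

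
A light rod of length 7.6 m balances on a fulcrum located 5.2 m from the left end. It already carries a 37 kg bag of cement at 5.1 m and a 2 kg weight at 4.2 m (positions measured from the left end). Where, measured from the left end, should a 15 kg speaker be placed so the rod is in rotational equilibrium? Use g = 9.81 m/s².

Sum moments about the fulcrum (at 5.2 m from the left end) (the support reaction has zero arm there).
Bag of cement: 37 × 9.81 = 363 N down at 5.1 m → arm 0.1 m, τ = 363 × 0.1 = 36.3 N·m counterclockwise.
Weight: 2 × 9.81 = 19.62 N down at 4.2 m → arm 1 m, τ = 19.62 × 1 = 19.62 N·m counterclockwise.
Net moment of existing loads = 55.92 N·m counterclockwise.
The speaker weighs 15 × 9.81 = 147.2 N and must supply an equal clockwise moment, so its lever arm about the fulcrum is 55.92 / 147.2 = 0.38 m.
That puts it at 5.2 + 0.38 = 5.58 m from the left end.

x ≈ 5.58 m from the left end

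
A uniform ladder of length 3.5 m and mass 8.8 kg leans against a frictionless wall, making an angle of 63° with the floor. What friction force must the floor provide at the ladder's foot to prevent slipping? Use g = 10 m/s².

f ≈ 22.4 N

Choose the foot of the ladder as the axis so the floor normal and friction both act there and drop out.
Ladder weight 8.8×10 = 88 N acts at 1.75 m along the ladder; its horizontal arm is 1.75·cos63° = 0.7945 m → τ = 69.92 N·m clockwise.
Wall normal N acts horizontally at the top; its moment arm is the height L sinθ = 3.5·sin63° = 3.119 m, counterclockwise.
Setting net torque to zero: N × 3.119 = 69.92 → N = 22.4 N.
ΣFx = 0: friction at the foot balances the wall's push, so f = N_wall = 22.4 N.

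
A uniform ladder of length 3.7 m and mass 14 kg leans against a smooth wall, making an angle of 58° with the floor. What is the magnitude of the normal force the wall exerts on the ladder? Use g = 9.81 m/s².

Sum moments about the foot of the ladder (the floor normal and friction both act there and drop out).
Ladder weight 14×9.81 = 137.3 N acts at 1.85 m along the ladder; its horizontal arm is 1.85·cos58° = 0.9804 m → τ = 134.6 N·m clockwise.
Wall normal N acts horizontally at the top; its moment arm is the height L sinθ = 3.7·sin58° = 3.138 m, counterclockwise.
Setting net torque to zero: N × 3.138 = 134.6 → N = 42.9 N.

N_wall ≈ 42.9 N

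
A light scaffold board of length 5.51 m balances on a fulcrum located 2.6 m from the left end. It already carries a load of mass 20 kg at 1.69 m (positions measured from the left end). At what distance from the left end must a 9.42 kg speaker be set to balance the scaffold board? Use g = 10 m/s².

Choose the fulcrum (at 2.6 m from the left end) as the axis so the support reaction has zero arm there.
Load: 20 × 10 = 200 N down at 1.69 m → arm 0.91 m, τ = 200 × 0.91 = 182 N·m counterclockwise.
Net moment of existing loads = 182 N·m counterclockwise.
The speaker weighs 9.42 × 10 = 94.2 N and must supply an equal clockwise moment, so its lever arm about the fulcrum is 182 / 94.2 = 1.93 m.
That puts it at 2.6 + 1.93 = 4.53 m from the left end.

x ≈ 4.53 m from the left end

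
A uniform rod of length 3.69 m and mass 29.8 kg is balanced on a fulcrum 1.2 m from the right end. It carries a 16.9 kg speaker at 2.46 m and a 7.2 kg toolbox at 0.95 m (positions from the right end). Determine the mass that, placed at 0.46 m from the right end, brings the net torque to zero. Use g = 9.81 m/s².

About the fulcrum (at 1.2 m from the right end):
Beam weight: 29.8 × 9.81 = 292.3 N down at 1.845 m → arm 0.645 m, τ = 292.3 × 0.645 = 188.5 N·m counterclockwise.
Speaker: 16.9 × 9.81 = 165.8 N down at 2.46 m → arm 1.26 m, τ = 165.8 × 1.26 = 208.9 N·m counterclockwise.
Toolbox: 7.2 × 9.81 = 70.63 N down at 0.95 m → arm 0.25 m, τ = 70.63 × 0.25 = 17.66 N·m clockwise.
Net moment of known loads = 379.7 N·m counterclockwise.
An unknown mass m at 0.46 m has arm 0.74 m; its moment is m·g·0.74 clockwise.
Στ = 0 ⇒ m × 9.81 × 0.74 = 379.7 ⇒ m = 379.7 / (9.81 × 0.74) = 52.3 kg.

m ≈ 52.3 kg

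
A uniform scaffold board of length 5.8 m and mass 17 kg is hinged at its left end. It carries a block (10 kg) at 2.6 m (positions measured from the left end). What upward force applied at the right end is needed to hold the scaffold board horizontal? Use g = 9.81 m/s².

F ≈ 127 N

Sum moments about the left end (the unknown pivot reaction has zero arm there).
Beam weight: 17 × 9.81 = 166.8 N down at 2.9 m → arm 2.9 m, τ = 166.8 × 2.9 = 483.7 N·m clockwise.
Block: 10 × 9.81 = 98.1 N down at 2.6 m → arm 2.6 m, τ = 98.1 × 2.6 = 255.1 N·m clockwise.
Net moment of the loads = 738.8 N·m clockwise.
The upward force F acts at the right end, arm 5.8 m, giving F × 5.8 counterclockwise.
Στ = 0 ⇒ F × 5.8 = 738.8 ⇒ F = 738.8 / 5.8 = 127 N.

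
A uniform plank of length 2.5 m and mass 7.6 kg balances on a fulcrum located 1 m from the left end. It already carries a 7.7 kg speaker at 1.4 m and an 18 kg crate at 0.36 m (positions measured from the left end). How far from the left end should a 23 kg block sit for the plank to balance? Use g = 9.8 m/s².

Take moments about the fulcrum (at 1 m from the left end).
Beam weight: 7.6 × 9.8 = 74.48 N down at 1.25 m → arm 0.25 m, τ = 74.48 × 0.25 = 18.62 N·m clockwise.
Speaker: 7.7 × 9.8 = 75.46 N down at 1.4 m → arm 0.4 m, τ = 75.46 × 0.4 = 30.18 N·m clockwise.
Crate: 18 × 9.8 = 176.4 N down at 0.36 m → arm 0.64 m, τ = 176.4 × 0.64 = 112.9 N·m counterclockwise.
Net moment of existing loads = 64.1 N·m counterclockwise.
The block weighs 23 × 9.8 = 225.4 N and must supply an equal clockwise moment, so its lever arm about the fulcrum is 64.1 / 225.4 = 0.284 m.
That puts it at 1 + 0.284 = 1.28 m from the left end.

x ≈ 1.28 m from the left end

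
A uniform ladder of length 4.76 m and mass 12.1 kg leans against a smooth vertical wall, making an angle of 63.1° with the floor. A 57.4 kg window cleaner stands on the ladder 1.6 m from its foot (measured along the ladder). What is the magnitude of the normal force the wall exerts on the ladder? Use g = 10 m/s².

N_wall ≈ 129 N

About the foot of the ladder:
Ladder weight 12.1×10 = 121 N acts at 2.38 m along the ladder; its horizontal arm is 2.38·cos63.1° = 1.077 m → τ = 130.3 N·m clockwise.
Window cleaner: 57.4×10 = 574 N at 1.6 m → arm 0.7239 m → τ = 415.5 N·m clockwise.
Wall normal N acts horizontally at the top; its moment arm is the height L sinθ = 4.76·sin63.1° = 4.245 m, counterclockwise.
For rotational equilibrium, N × 4.245 = 545.8, so N = 129 N.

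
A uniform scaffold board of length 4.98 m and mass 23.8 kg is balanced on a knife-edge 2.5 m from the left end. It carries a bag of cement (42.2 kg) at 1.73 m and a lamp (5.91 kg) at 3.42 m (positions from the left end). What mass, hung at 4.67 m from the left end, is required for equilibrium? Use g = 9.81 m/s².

m ≈ 12.6 kg

Taking torques about the knife-edge (at 2.5 m from the left end):
Beam weight: 23.8 × 9.81 = 233.5 N down at 2.49 m → arm 0.01 m, τ = 233.5 × 0.01 = 2.335 N·m counterclockwise.
Bag of cement: 42.2 × 9.81 = 414 N down at 1.73 m → arm 0.77 m, τ = 414 × 0.77 = 318.8 N·m counterclockwise.
Lamp: 5.91 × 9.81 = 57.98 N down at 3.42 m → arm 0.92 m, τ = 57.98 × 0.92 = 53.34 N·m clockwise.
Net moment of known loads = 267.8 N·m counterclockwise.
An unknown mass m at 4.67 m has arm 2.17 m; its moment is m·g·2.17 clockwise.
Στ = 0 ⇒ m × 9.81 × 2.17 = 267.8 ⇒ m = 267.8 / (9.81 × 2.17) = 12.6 kg.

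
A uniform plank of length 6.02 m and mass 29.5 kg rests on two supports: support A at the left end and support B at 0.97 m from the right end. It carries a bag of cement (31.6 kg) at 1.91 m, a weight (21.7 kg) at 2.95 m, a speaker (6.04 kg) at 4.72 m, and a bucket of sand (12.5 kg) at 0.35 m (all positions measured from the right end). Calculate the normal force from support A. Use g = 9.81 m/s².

R_A ≈ 287 N

Taking torques about support B:
Beam weight: 29.5 × 9.81 = 289.4 N down at 3.01 m → arm 2.04 m, τ = 289.4 × 2.04 = 590.4 N·m counterclockwise.
Bag of cement: 31.6 × 9.81 = 310 N down at 1.91 m → arm 0.94 m, τ = 310 × 0.94 = 291.4 N·m counterclockwise.
Weight: 21.7 × 9.81 = 212.9 N down at 2.95 m → arm 1.98 m, τ = 212.9 × 1.98 = 421.5 N·m counterclockwise.
Speaker: 6.04 × 9.81 = 59.25 N down at 4.72 m → arm 3.75 m, τ = 59.25 × 3.75 = 222.2 N·m counterclockwise.
Bucket of sand: 12.5 × 9.81 = 122.6 N down at 0.35 m → arm 0.62 m, τ = 122.6 × 0.62 = 76.01 N·m clockwise.
Net load moment about support B = 1449 N·m counterclockwise.
Reaction R at support A is upward at 6.02 m, arm 5.05 m → moment R × 5.05 clockwise.
Balancing moments: R × 5.05 = 1449, giving R = 287 N.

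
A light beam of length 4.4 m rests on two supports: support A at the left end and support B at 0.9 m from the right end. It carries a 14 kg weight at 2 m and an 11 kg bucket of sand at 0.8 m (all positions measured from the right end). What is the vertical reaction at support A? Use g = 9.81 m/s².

R_A ≈ 40.1 N

Sum moments about support B (its reaction then has zero moment arm).
Weight: 14 × 9.81 = 137.3 N down at 2 m → arm 1.1 m, τ = 137.3 × 1.1 = 151 N·m counterclockwise.
Bucket of sand: 11 × 9.81 = 107.9 N down at 0.8 m → arm 0.1 m, τ = 107.9 × 0.1 = 10.79 N·m clockwise.
Net load moment about support B = 140.2 N·m counterclockwise.
Reaction R at support A is upward at 4.4 m, arm 3.5 m → moment R × 3.5 clockwise.
Setting net torque to zero: R × 3.5 = 140.2 → R = 40.1 N.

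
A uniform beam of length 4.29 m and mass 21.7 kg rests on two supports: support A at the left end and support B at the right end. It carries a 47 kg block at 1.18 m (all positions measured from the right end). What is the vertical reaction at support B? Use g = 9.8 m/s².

Taking torques about support A:
Beam weight: 21.7 × 9.8 = 212.7 N down at 2.145 m → arm 2.145 m, τ = 212.7 × 2.145 = 456.2 N·m clockwise.
Block: 47 × 9.8 = 460.6 N down at 1.18 m → arm 3.11 m, τ = 460.6 × 3.11 = 1432 N·m clockwise.
Net load moment about support A = 1888 N·m clockwise.
Reaction R at support B is upward at 0 m, arm 4.29 m → moment R × 4.29 counterclockwise.
Setting net torque to zero: R × 4.29 = 1888 → R = 440 N.

R_B ≈ 440 N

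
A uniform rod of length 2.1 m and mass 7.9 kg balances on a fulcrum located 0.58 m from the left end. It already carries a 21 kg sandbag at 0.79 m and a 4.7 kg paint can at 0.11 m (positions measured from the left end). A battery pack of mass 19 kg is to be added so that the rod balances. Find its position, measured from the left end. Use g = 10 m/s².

Choose the fulcrum (at 0.58 m from the left end) as the axis so the support reaction has zero arm there.
Beam weight: 7.9 × 10 = 79 N down at 1.05 m → arm 0.47 m, τ = 79 × 0.47 = 37.13 N·m clockwise.
Sandbag: 21 × 10 = 210 N down at 0.79 m → arm 0.21 m, τ = 210 × 0.21 = 44.1 N·m clockwise.
Paint can: 4.7 × 10 = 47 N down at 0.11 m → arm 0.47 m, τ = 47 × 0.47 = 22.09 N·m counterclockwise.
Net moment of existing loads = 59.14 N·m clockwise.
The battery pack weighs 19 × 10 = 190 N and must supply an equal counterclockwise moment, so its lever arm about the fulcrum is 59.14 / 190 = 0.311 m.
That puts it at 0.58 − 0.311 = 0.269 m from the left end.

x ≈ 0.269 m from the left end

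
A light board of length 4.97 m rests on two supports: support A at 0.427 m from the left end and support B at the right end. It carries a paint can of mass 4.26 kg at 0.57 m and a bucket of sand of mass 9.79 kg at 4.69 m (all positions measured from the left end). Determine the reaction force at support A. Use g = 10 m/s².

R_A ≈ 47.3 N

Choose support B as the axis so its reaction then has zero moment arm.
Paint can: 4.26 × 10 = 42.6 N down at 0.57 m → arm 4.4 m, τ = 42.6 × 4.4 = 187.4 N·m counterclockwise.
Bucket of sand: 9.79 × 10 = 97.9 N down at 4.69 m → arm 0.28 m, τ = 97.9 × 0.28 = 27.41 N·m counterclockwise.
Net load moment about support B = 214.8 N·m counterclockwise.
Reaction R at support A is upward at 0.427 m, arm 4.543 m → moment R × 4.543 clockwise.
Balancing moments: R × 4.543 = 214.8, giving R = 47.3 N.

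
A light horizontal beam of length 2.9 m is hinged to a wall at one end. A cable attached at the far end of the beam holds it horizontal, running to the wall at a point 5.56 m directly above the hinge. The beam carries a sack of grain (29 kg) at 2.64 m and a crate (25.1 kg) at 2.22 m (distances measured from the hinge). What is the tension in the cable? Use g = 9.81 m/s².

T ≈ 505 N

Taking torques about the hinge:
Sack of grain: 29 × 9.81 = 284.5 N down at 2.64 m → arm 2.64 m, τ = 284.5 × 2.64 = 751.1 N·m clockwise.
Crate: 25.1 × 9.81 = 246.2 N down at 2.22 m → arm 2.22 m, τ = 246.2 × 2.22 = 546.6 N·m clockwise.
Total clockwise load moment = 1298 N·m.
The cable tension T acts at 2.9 m; only its component perpendicular to the beam, T sinθ, produces torque. sinθ = h/√(h²+d²) = 5.56/√(5.56²+2.9²) = 0.8866.
Balancing moments: T × 2.9 × 0.8866 = 1298, giving T = 1298 / 2.571 = 505 N.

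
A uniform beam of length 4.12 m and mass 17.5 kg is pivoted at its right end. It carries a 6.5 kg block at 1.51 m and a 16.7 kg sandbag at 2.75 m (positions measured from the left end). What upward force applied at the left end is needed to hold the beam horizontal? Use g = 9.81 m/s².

Taking torques about the right end:
Beam weight: 17.5 × 9.81 = 171.7 N down at 2.06 m → arm 2.06 m, τ = 171.7 × 2.06 = 353.7 N·m counterclockwise.
Block: 6.5 × 9.81 = 63.77 N down at 1.51 m → arm 2.61 m, τ = 63.77 × 2.61 = 166.4 N·m counterclockwise.
Sandbag: 16.7 × 9.81 = 163.8 N down at 2.75 m → arm 1.37 m, τ = 163.8 × 1.37 = 224.4 N·m counterclockwise.
Net moment of the loads = 744.5 N·m counterclockwise.
The upward force F acts at the left end, arm 4.12 m, giving F × 4.12 clockwise.
Στ = 0 ⇒ F × 4.12 = 744.5 ⇒ F = 744.5 / 4.12 = 181 N.

F ≈ 181 N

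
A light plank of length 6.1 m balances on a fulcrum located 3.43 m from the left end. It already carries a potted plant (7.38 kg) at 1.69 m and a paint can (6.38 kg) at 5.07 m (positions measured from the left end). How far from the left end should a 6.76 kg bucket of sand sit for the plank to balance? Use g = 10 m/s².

Choose the fulcrum (at 3.43 m from the left end) as the axis so the support reaction has zero arm there.
Potted plant: 7.38 × 10 = 73.8 N down at 1.69 m → arm 1.74 m, τ = 73.8 × 1.74 = 128.4 N·m counterclockwise.
Paint can: 6.38 × 10 = 63.8 N down at 5.07 m → arm 1.64 m, τ = 63.8 × 1.64 = 104.6 N·m clockwise.
Net moment of existing loads = 23.8 N·m counterclockwise.
The bucket of sand weighs 6.76 × 10 = 67.6 N and must supply an equal clockwise moment, so its lever arm about the fulcrum is 23.8 / 67.6 = 0.352 m.
That puts it at 3.43 + 0.352 = 3.78 m from the left end.

x ≈ 3.78 m from the left end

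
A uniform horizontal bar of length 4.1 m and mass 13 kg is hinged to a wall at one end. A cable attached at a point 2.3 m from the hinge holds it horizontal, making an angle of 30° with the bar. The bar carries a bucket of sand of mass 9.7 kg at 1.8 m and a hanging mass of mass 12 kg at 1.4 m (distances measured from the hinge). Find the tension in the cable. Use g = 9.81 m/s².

T ≈ 520 N

Sum moments about the hinge (the unknown hinge reaction has zero arm there).
Beam weight: 13 × 9.81 = 127.5 N down at 2.05 m → arm 2.05 m, τ = 127.5 × 2.05 = 261.4 N·m clockwise.
Bucket of sand: 9.7 × 9.81 = 95.16 N down at 1.8 m → arm 1.8 m, τ = 95.16 × 1.8 = 171.3 N·m clockwise.
Hanging mass: 12 × 9.81 = 117.7 N down at 1.4 m → arm 1.4 m, τ = 117.7 × 1.4 = 164.8 N·m clockwise.
Total clockwise load moment = 597.5 N·m.
The cable tension T acts at 2.3 m; only its component perpendicular to the bar, T sinθ, produces torque. sin 30° = 0.5.
Στ = 0 ⇒ T × 2.3 × 0.5 = 597.5 ⇒ T = 597.5 / 1.15 = 520 N.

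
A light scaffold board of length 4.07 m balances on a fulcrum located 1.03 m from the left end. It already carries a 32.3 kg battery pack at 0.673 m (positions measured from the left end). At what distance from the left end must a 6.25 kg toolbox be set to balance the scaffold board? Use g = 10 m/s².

Choose the fulcrum (at 1.03 m from the left end) as the axis so the support reaction has zero arm there.
Battery pack: 32.3 × 10 = 323 N down at 0.673 m → arm 0.357 m, τ = 323 × 0.357 = 115.3 N·m counterclockwise.
Net moment of existing loads = 115.3 N·m counterclockwise.
The toolbox weighs 6.25 × 10 = 62.5 N and must supply an equal clockwise moment, so its lever arm about the fulcrum is 115.3 / 62.5 = 1.84 m.
That puts it at 1.03 + 1.84 = 2.87 m from the left end.

x ≈ 2.87 m from the left end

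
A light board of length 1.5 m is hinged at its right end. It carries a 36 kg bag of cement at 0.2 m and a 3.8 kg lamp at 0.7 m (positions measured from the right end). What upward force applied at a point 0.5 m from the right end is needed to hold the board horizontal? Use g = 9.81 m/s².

F ≈ 193 N

Sum moments about the right end (the unknown pivot reaction has zero arm there).
Bag of cement: 36 × 9.81 = 353.2 N down at 0.2 m → arm 0.2 m, τ = 353.2 × 0.2 = 70.64 N·m counterclockwise.
Lamp: 3.8 × 9.81 = 37.28 N down at 0.7 m → arm 0.7 m, τ = 37.28 × 0.7 = 26.1 N·m counterclockwise.
Net moment of the loads = 96.74 N·m counterclockwise.
The upward force F acts at a point 0.5 m from the right end, arm 0.5 m, giving F × 0.5 clockwise.
Balancing moments: F × 0.5 = 96.74, giving F = 96.74 / 0.5 = 193 N.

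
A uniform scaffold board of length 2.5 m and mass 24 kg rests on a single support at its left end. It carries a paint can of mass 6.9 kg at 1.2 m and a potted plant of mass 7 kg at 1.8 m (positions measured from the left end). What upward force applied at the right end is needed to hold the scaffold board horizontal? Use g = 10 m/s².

Taking torques about the left end:
Beam weight: 24 × 10 = 240 N down at 1.25 m → arm 1.25 m, τ = 240 × 1.25 = 300 N·m clockwise.
Paint can: 6.9 × 10 = 69 N down at 1.2 m → arm 1.2 m, τ = 69 × 1.2 = 82.8 N·m clockwise.
Potted plant: 7 × 10 = 70 N down at 1.8 m → arm 1.8 m, τ = 70 × 1.8 = 126 N·m clockwise.
Net moment of the loads = 508.8 N·m clockwise.
The upward force F acts at the right end, arm 2.5 m, giving F × 2.5 counterclockwise.
Balancing moments: F × 2.5 = 508.8, giving F = 508.8 / 2.5 = 204 N.

F ≈ 204 N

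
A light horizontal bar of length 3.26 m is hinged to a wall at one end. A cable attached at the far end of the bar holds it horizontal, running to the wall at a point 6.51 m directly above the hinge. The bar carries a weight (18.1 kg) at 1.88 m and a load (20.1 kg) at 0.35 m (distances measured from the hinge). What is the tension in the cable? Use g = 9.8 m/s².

Sum moments about the hinge (the unknown hinge reaction has zero arm there).
Weight: 18.1 × 9.8 = 177.4 N down at 1.88 m → arm 1.88 m, τ = 177.4 × 1.88 = 333.5 N·m clockwise.
Load: 20.1 × 9.8 = 197 N down at 0.35 m → arm 0.35 m, τ = 197 × 0.35 = 68.95 N·m clockwise.
Total clockwise load moment = 402.4 N·m.
The cable tension T acts at 3.26 m; only its component perpendicular to the bar, T sinθ, produces torque. sinθ = h/√(h²+d²) = 6.51/√(6.51²+3.26²) = 0.8942.
Στ = 0 ⇒ T × 3.26 × 0.8942 = 402.4 ⇒ T = 402.4 / 2.915 = 138 N.

T ≈ 138 N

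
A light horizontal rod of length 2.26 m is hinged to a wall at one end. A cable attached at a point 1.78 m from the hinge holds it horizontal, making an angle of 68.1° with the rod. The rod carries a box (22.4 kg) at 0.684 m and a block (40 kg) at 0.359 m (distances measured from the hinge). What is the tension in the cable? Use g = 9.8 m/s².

About the hinge:
Box: 22.4 × 9.8 = 219.5 N down at 0.684 m → arm 0.684 m, τ = 219.5 × 0.684 = 150.1 N·m clockwise.
Block: 40 × 9.8 = 392 N down at 0.359 m → arm 0.359 m, τ = 392 × 0.359 = 140.7 N·m clockwise.
Total clockwise load moment = 290.8 N·m.
The cable tension T acts at 1.78 m; only its component perpendicular to the rod, T sinθ, produces torque. sin 68.1° = 0.9278.
Balancing moments: T × 1.78 × 0.9278 = 290.8, giving T = 290.8 / 1.651 = 176 N.

T ≈ 176 N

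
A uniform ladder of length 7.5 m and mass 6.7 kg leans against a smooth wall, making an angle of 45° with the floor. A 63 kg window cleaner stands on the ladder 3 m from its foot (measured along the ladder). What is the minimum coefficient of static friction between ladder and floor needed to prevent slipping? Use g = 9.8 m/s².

About the foot of the ladder:
Ladder weight 6.7×9.8 = 65.66 N acts at 3.75 m along the ladder; its horizontal arm is 3.75·cos45° = 2.652 m → τ = 174.1 N·m clockwise.
Window cleaner: 63×9.8 = 617.4 N at 3 m → arm 2.121 m → τ = 1310 N·m clockwise.
Wall normal N acts horizontally at the top; its moment arm is the height L sinθ = 7.5·sin45° = 5.303 m, counterclockwise.
Στ = 0 ⇒ N × 5.303 = 1484 ⇒ N = 279.8 N.
ΣFx = 0 ⇒ f = N_wall = 279.8 N. ΣFy = 0 ⇒ N_floor = 683.1 N.
μ_min = f / N_floor = 279.8 / 683.1 = 0.41.

μ_min ≈ 0.41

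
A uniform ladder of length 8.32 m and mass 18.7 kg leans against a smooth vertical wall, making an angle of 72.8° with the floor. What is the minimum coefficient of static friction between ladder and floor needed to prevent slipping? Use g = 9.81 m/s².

μ_min ≈ 0.155

Taking torques about the foot of the ladder:
Ladder weight 18.7×9.81 = 183.4 N acts at 4.16 m along the ladder; its horizontal arm is 4.16·cos72.8° = 1.23 m → τ = 225.6 N·m clockwise.
Wall normal N acts horizontally at the top; its moment arm is the height L sinθ = 8.32·sin72.8° = 7.948 m, counterclockwise.
Setting net torque to zero: N × 7.948 = 225.6 → N = 28.38 N.
ΣFx = 0 ⇒ f = N_wall = 28.38 N. ΣFy = 0 ⇒ N_floor = 183.4 N.
μ_min = f / N_floor = 28.38 / 183.4 = 0.155.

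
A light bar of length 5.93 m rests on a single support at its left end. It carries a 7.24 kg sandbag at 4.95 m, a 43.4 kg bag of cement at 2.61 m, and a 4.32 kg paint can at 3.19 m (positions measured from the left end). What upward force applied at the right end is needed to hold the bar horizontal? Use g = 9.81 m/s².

Taking torques about the left end:
Sandbag: 7.24 × 9.81 = 71.02 N down at 4.95 m → arm 4.95 m, τ = 71.02 × 4.95 = 351.5 N·m clockwise.
Bag of cement: 43.4 × 9.81 = 425.8 N down at 2.61 m → arm 2.61 m, τ = 425.8 × 2.61 = 1111 N·m clockwise.
Paint can: 4.32 × 9.81 = 42.38 N down at 3.19 m → arm 3.19 m, τ = 42.38 × 3.19 = 135.2 N·m clockwise.
Net moment of the loads = 1598 N·m clockwise.
The upward force F acts at the right end, arm 5.93 m, giving F × 5.93 counterclockwise.
Setting net torque to zero: F × 5.93 = 1598 → F = 1598 / 5.93 = 269 N.

F ≈ 269 N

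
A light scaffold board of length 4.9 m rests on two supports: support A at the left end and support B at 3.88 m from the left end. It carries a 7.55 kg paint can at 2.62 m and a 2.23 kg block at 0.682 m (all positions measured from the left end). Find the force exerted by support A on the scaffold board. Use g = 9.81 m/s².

About support B:
Paint can: 7.55 × 9.81 = 74.07 N down at 2.62 m → arm 1.26 m, τ = 74.07 × 1.26 = 93.33 N·m counterclockwise.
Block: 2.23 × 9.81 = 21.88 N down at 0.682 m → arm 3.198 m, τ = 21.88 × 3.198 = 69.97 N·m counterclockwise.
Net load moment about support B = 163.3 N·m counterclockwise.
Reaction R at support A is upward at 0 m, arm 3.88 m → moment R × 3.88 clockwise.
For rotational equilibrium, R × 3.88 = 163.3, so R = 42.1 N.

R_A ≈ 42.1 N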